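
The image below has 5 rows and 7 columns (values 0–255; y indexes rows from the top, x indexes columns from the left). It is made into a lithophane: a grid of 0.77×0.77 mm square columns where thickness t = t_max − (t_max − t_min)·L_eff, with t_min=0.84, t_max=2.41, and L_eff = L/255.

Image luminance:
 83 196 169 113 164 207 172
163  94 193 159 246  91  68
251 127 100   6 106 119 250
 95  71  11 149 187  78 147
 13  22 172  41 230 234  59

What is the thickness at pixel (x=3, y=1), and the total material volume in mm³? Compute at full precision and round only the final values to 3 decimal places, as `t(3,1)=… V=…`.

span = t_max - t_min = 2.41 - 0.84 = 1.570
L(3,1) = 159, L_eff = 159/255 = 0.623529
t(3,1) = 2.41 - 1.570·0.623529 = 1.431
Σt over all 5·7 pixels = 1430923/25500 ≈ 56.1146275
V = pitch²·Σt = 0.77²·1430923/25500 = 33.270

t(3,1)=1.431 V=33.270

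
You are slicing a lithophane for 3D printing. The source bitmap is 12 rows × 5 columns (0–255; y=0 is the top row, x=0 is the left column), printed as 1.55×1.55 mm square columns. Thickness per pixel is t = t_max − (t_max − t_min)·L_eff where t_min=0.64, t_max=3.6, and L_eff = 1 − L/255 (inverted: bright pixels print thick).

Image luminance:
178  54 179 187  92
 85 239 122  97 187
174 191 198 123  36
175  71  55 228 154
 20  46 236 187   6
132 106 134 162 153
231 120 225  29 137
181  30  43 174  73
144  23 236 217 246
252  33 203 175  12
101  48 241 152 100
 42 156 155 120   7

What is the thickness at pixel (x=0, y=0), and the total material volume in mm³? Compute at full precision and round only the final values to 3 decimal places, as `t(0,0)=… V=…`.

span = t_max - t_min = 3.6 - 0.64 = 2.960
L(0,0) = 178, L_eff = 1 - 178/255 = 0.301961 (inverted)
t(0,0) = 3.6 - 2.960·0.301961 = 2.706
Σt over all 12·5 pixels = 830362/6375 ≈ 130.2528627
V = pitch²·Σt = 1.55²·830362/6375 = 312.933

t(0,0)=2.706 V=312.933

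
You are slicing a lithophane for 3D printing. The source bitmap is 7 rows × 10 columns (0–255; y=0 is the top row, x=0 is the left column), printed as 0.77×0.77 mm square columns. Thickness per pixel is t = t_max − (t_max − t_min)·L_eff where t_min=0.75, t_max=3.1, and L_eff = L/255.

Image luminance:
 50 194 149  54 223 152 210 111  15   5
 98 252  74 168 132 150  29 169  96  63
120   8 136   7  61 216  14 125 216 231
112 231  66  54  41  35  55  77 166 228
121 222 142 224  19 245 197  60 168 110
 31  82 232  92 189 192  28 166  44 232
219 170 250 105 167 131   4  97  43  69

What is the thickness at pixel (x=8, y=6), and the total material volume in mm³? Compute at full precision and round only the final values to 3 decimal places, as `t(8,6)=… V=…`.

span = t_max - t_min = 3.1 - 0.75 = 2.350
L(8,6) = 43, L_eff = 43/255 = 0.168627
t(8,6) = 3.1 - 2.350·0.168627 = 2.704
Σt over all 7·10 pixels = 175108/1275 ≈ 137.3396078
V = pitch²·Σt = 0.77²·175108/1275 = 81.429

t(8,6)=2.704 V=81.429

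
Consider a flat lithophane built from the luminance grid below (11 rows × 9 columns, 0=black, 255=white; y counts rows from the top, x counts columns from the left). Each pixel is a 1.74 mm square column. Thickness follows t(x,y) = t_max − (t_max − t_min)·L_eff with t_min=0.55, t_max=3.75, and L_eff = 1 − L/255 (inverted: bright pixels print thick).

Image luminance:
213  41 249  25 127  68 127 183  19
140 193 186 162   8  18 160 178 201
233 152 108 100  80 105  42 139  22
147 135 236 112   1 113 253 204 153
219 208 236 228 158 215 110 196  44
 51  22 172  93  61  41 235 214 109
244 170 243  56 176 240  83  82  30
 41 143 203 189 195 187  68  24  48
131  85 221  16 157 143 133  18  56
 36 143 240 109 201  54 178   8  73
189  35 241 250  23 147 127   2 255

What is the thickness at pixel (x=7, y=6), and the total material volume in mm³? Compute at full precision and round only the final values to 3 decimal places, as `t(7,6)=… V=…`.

t(7,6)=1.579 V=656.412

span = t_max - t_min = 3.75 - 0.55 = 3.200
L(7,6) = 82, L_eff = 1 - 82/255 = 0.678431 (inverted)
t(7,6) = 3.75 - 3.200·0.678431 = 1.579
Σt over all 11·9 pixels = 1105727/5100 ≈ 216.8092157
V = pitch²·Σt = 1.74²·1105727/5100 = 656.412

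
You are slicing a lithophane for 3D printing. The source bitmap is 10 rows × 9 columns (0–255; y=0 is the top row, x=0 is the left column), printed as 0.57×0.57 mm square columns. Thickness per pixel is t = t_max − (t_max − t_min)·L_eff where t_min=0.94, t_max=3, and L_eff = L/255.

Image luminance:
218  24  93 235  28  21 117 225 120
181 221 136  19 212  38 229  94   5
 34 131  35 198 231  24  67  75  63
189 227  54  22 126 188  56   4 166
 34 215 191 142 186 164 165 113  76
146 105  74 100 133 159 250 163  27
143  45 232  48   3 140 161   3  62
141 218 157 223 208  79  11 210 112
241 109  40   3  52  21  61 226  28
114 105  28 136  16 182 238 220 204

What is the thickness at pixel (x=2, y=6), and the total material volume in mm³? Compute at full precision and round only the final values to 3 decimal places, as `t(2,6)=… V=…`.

t(2,6)=1.126 V=59.458

span = t_max - t_min = 3 - 0.94 = 2.060
L(2,6) = 232, L_eff = 232/255 = 0.909804
t(2,6) = 3 - 2.060·0.909804 = 1.126
Σt over all 10·9 pixels = 2333293/12750 ≈ 183.0033725
V = pitch²·Σt = 0.57²·2333293/12750 = 59.458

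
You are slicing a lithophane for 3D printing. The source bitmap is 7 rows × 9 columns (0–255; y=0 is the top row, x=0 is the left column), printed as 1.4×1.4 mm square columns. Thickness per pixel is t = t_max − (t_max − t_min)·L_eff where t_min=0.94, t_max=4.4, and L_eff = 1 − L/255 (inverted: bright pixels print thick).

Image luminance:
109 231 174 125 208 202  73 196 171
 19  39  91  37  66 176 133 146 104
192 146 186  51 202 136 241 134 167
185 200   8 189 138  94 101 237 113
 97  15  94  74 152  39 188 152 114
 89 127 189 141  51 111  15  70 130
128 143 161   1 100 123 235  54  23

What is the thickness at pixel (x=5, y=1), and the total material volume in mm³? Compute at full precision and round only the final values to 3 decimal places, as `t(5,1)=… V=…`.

span = t_max - t_min = 4.4 - 0.94 = 3.460
L(5,1) = 176, L_eff = 1 - 176/255 = 0.309804 (inverted)
t(5,1) = 4.4 - 3.460·0.309804 = 3.328
Σt over all 7·9 pixels = 703561/4250 ≈ 165.5437647
V = pitch²·Σt = 1.4²·703561/4250 = 324.466

t(5,1)=3.328 V=324.466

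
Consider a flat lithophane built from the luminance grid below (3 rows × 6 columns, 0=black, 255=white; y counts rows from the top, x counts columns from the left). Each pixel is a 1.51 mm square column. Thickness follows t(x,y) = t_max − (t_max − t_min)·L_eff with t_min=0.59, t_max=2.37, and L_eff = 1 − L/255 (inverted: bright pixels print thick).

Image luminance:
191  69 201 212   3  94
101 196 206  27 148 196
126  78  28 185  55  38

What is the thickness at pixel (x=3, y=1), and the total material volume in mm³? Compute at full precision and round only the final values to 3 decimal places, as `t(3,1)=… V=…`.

t(3,1)=0.778 V=58.498

span = t_max - t_min = 2.37 - 0.59 = 1.780
L(3,1) = 27, L_eff = 1 - 27/255 = 0.894118 (inverted)
t(3,1) = 2.37 - 1.780·0.894118 = 0.778
Σt over all 3·6 pixels = 109037/4250 ≈ 25.6557647
V = pitch²·Σt = 1.51²·109037/4250 = 58.498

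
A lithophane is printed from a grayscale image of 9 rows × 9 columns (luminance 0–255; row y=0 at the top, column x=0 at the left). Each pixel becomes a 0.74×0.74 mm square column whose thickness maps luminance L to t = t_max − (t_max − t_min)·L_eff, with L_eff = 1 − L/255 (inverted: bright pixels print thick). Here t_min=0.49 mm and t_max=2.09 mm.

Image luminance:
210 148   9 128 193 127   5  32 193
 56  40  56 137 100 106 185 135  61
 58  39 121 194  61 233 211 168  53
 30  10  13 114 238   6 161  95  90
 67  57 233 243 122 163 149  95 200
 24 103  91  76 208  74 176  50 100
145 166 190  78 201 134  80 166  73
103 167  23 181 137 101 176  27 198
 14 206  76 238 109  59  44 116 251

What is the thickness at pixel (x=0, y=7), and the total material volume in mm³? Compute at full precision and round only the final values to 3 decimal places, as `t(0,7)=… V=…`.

t(0,7)=1.136 V=54.396

span = t_max - t_min = 2.09 - 0.49 = 1.600
L(0,7) = 103, L_eff = 1 - 103/255 = 0.596078 (inverted)
t(0,7) = 2.09 - 1.600·0.596078 = 1.136
Σt over all 9·9 pixels = 506611/5100 ≈ 99.3354902
V = pitch²·Σt = 0.74²·506611/5100 = 54.396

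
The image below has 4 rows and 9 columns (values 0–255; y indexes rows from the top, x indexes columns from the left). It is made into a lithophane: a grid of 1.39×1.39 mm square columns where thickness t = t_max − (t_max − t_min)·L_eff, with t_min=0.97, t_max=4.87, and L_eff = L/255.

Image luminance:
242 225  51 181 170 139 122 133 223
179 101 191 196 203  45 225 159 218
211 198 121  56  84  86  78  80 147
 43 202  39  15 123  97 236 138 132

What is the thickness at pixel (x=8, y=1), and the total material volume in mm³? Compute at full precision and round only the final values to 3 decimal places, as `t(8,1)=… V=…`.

t(8,1)=1.536 V=188.357

span = t_max - t_min = 4.87 - 0.97 = 3.900
L(8,1) = 218, L_eff = 218/255 = 0.854902
t(8,1) = 4.87 - 3.900·0.854902 = 1.536
Σt over all 4·9 pixels = 16573/170 ≈ 97.4882353
V = pitch²·Σt = 1.39²·16573/170 = 188.357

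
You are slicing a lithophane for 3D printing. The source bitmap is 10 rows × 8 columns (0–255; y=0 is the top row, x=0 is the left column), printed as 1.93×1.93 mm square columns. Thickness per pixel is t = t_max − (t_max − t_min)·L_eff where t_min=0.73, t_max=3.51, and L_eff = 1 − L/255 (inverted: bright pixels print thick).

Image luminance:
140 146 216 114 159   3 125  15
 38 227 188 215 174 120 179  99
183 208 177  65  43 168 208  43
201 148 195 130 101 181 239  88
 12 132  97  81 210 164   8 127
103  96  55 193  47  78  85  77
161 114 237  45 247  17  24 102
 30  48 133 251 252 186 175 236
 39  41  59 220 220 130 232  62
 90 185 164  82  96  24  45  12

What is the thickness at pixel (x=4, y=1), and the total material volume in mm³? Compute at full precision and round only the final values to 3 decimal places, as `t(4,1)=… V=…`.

span = t_max - t_min = 3.51 - 0.73 = 2.780
L(4,1) = 174, L_eff = 1 - 174/255 = 0.317647 (inverted)
t(4,1) = 3.51 - 2.780·0.317647 = 2.627
Σt over all 10·8 pixels = 214294/1275 ≈ 168.0737255
V = pitch²·Σt = 1.93²·214294/1275 = 626.058

t(4,1)=2.627 V=626.058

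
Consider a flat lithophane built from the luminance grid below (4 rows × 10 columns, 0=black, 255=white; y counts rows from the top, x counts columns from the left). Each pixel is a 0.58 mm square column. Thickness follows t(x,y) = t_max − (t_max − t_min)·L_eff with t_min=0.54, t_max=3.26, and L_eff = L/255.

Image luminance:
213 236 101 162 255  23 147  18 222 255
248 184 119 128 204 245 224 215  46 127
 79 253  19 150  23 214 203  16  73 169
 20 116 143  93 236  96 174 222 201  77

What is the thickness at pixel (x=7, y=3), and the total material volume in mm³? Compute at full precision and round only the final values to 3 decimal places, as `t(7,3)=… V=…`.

span = t_max - t_min = 3.26 - 0.54 = 2.720
L(7,3) = 222, L_eff = 222/255 = 0.870588
t(7,3) = 3.26 - 2.720·0.870588 = 0.892
Σt over all 4·10 pixels = 66.944
V = pitch²·Σt = 0.58²·66.944 = 22.520

t(7,3)=0.892 V=22.520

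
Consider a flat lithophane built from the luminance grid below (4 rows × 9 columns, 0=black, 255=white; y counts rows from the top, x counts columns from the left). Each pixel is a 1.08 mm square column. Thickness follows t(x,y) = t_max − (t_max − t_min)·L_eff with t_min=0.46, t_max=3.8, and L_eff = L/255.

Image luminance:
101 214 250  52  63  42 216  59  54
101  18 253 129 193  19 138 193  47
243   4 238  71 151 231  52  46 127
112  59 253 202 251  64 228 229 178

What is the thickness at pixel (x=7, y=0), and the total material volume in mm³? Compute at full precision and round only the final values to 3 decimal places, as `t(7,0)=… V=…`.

t(7,0)=3.027 V=84.994

span = t_max - t_min = 3.8 - 0.46 = 3.340
L(7,0) = 59, L_eff = 59/255 = 0.231373
t(7,0) = 3.8 - 3.340·0.231373 = 3.027
Σt over all 4·9 pixels = 309691/4250 ≈ 72.8684706
V = pitch²·Σt = 1.08²·309691/4250 = 84.994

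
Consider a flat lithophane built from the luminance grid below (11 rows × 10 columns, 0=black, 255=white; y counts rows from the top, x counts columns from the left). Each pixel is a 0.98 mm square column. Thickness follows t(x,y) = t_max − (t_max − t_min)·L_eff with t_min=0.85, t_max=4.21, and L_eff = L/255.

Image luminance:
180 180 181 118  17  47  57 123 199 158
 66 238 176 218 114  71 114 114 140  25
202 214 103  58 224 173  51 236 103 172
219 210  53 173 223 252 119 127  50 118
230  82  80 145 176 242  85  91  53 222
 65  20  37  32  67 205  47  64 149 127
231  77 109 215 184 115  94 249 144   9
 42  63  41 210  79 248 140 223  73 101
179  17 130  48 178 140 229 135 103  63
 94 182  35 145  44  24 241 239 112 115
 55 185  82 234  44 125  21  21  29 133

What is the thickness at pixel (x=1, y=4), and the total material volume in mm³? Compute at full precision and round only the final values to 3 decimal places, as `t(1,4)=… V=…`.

span = t_max - t_min = 4.21 - 0.85 = 3.360
L(1,4) = 82, L_eff = 82/255 = 0.321569
t(1,4) = 4.21 - 3.360·0.321569 = 3.130
Σt over all 11·10 pixels = 1191791/4250 ≈ 280.4214118
V = pitch²·Σt = 0.98²·1191791/4250 = 269.317

t(1,4)=3.130 V=269.317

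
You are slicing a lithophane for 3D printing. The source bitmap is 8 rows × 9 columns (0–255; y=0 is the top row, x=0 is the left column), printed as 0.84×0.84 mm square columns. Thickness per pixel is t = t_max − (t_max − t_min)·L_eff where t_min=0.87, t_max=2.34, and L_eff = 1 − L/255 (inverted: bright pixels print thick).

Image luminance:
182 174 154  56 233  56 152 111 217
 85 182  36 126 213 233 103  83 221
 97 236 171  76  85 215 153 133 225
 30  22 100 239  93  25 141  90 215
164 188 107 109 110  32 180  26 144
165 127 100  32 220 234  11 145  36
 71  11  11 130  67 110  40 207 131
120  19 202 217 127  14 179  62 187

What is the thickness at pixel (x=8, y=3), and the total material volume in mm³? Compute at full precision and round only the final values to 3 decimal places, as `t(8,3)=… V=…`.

t(8,3)=2.109 V=80.799

span = t_max - t_min = 2.34 - 0.87 = 1.470
L(8,3) = 215, L_eff = 1 - 215/255 = 0.156863 (inverted)
t(8,3) = 2.34 - 1.470·0.156863 = 2.109
Σt over all 8·9 pixels = 486671/4250 ≈ 114.5108235
V = pitch²·Σt = 0.84²·486671/4250 = 80.799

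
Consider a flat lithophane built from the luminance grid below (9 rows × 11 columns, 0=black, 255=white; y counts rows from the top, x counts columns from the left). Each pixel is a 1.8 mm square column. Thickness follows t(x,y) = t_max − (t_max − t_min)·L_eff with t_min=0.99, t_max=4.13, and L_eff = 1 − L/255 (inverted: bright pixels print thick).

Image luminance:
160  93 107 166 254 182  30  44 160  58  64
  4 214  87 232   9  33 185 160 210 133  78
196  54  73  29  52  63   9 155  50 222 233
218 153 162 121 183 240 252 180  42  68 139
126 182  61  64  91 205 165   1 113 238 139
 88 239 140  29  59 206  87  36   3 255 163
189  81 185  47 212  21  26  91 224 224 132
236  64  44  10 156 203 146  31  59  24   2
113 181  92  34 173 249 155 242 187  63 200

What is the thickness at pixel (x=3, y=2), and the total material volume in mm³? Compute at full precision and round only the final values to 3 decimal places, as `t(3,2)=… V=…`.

span = t_max - t_min = 4.13 - 0.99 = 3.140
L(3,2) = 29, L_eff = 1 - 29/255 = 0.886275 (inverted)
t(3,2) = 4.13 - 3.140·0.886275 = 1.347
Σt over all 9·11 pixels = 6374957/25500 ≈ 249.9983137
V = pitch²·Σt = 1.8²·6374957/25500 = 809.995

t(3,2)=1.347 V=809.995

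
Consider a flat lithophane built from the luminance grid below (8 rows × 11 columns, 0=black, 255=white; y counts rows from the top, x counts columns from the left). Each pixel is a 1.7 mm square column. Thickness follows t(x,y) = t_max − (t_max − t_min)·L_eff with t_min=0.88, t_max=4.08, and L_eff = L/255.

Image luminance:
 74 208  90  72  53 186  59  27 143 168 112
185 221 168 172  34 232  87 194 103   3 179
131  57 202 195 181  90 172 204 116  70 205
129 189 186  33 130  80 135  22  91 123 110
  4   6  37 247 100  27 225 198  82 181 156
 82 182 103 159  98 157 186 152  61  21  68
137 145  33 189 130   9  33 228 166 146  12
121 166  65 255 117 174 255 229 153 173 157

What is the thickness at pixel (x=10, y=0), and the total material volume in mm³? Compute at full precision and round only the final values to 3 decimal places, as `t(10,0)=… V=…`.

t(10,0)=2.675 V=629.771

span = t_max - t_min = 4.08 - 0.88 = 3.200
L(10,0) = 112, L_eff = 112/255 = 0.439216
t(10,0) = 4.08 - 3.200·0.439216 = 2.675
Σt over all 8·11 pixels = 55568/255 ≈ 217.9137255
V = pitch²·Σt = 1.7²·55568/255 = 629.771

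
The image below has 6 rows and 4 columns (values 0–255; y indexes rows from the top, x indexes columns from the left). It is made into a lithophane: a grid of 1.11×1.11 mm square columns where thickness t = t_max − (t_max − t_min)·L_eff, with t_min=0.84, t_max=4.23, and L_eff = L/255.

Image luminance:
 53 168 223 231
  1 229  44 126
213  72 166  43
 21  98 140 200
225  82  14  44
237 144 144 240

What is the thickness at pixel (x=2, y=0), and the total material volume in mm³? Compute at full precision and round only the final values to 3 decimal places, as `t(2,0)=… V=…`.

t(2,0)=1.265 V=73.356

span = t_max - t_min = 4.23 - 0.84 = 3.390
L(2,0) = 223, L_eff = 223/255 = 0.874510
t(2,0) = 4.23 - 3.390·0.874510 = 1.265
Σt over all 6·4 pixels = 253033/4250 ≈ 59.5371765
V = pitch²·Σt = 1.11²·253033/4250 = 73.356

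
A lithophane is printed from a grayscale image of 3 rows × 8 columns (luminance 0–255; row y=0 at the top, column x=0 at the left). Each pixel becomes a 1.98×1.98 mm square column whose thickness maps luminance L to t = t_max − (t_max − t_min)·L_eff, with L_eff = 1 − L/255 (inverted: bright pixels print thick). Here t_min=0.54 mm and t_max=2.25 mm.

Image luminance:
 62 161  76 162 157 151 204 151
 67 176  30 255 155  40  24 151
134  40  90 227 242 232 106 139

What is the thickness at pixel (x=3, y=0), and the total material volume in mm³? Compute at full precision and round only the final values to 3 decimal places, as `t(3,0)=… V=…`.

t(3,0)=1.626 V=135.777

span = t_max - t_min = 2.25 - 0.54 = 1.710
L(3,0) = 162, L_eff = 1 - 162/255 = 0.364706 (inverted)
t(3,0) = 2.25 - 1.710·0.364706 = 1.626
Σt over all 3·8 pixels = 73596/2125 ≈ 34.6334118
V = pitch²·Σt = 1.98²·73596/2125 = 135.777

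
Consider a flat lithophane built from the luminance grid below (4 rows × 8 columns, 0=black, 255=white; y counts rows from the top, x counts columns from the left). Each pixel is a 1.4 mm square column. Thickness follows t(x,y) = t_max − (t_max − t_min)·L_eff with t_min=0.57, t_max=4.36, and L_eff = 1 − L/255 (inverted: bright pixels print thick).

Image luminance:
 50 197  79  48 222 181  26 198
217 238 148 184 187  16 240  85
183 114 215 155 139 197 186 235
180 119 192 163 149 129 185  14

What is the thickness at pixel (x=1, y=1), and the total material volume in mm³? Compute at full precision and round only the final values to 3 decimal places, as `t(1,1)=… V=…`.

t(1,1)=4.107 V=177.647

span = t_max - t_min = 4.36 - 0.57 = 3.790
L(1,1) = 238, L_eff = 1 - 238/255 = 0.066667 (inverted)
t(1,1) = 4.36 - 3.790·0.066667 = 4.107
Σt over all 4·8 pixels = 2311229/25500 ≈ 90.6364314
V = pitch²·Σt = 1.4²·2311229/25500 = 177.647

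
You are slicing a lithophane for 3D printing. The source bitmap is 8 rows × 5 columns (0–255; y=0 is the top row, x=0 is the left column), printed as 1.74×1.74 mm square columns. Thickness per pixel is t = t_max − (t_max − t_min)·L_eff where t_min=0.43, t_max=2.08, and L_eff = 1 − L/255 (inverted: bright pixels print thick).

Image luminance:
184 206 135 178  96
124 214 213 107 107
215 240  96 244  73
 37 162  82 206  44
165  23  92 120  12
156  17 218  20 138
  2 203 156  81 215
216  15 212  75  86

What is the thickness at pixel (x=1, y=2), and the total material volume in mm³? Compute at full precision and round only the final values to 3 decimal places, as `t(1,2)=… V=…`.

t(1,2)=1.983 V=153.651

span = t_max - t_min = 2.08 - 0.43 = 1.650
L(1,2) = 240, L_eff = 1 - 240/255 = 0.058824 (inverted)
t(1,2) = 2.08 - 1.650·0.058824 = 1.983
Σt over all 8·5 pixels = 50.75
V = pitch²·Σt = 1.74²·50.75 = 153.651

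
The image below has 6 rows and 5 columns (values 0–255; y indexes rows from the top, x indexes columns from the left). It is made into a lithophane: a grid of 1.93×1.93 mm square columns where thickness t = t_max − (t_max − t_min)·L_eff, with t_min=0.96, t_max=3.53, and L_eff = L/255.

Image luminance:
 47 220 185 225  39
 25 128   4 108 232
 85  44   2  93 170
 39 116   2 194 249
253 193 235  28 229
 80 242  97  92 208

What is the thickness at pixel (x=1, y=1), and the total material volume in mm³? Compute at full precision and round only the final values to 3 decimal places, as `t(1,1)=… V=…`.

span = t_max - t_min = 3.53 - 0.96 = 2.570
L(1,1) = 128, L_eff = 128/255 = 0.501961
t(1,1) = 3.53 - 2.570·0.501961 = 2.240
Σt over all 6·5 pixels = 284567/4250 ≈ 66.9569412
V = pitch²·Σt = 1.93²·284567/4250 = 249.408

t(1,1)=2.240 V=249.408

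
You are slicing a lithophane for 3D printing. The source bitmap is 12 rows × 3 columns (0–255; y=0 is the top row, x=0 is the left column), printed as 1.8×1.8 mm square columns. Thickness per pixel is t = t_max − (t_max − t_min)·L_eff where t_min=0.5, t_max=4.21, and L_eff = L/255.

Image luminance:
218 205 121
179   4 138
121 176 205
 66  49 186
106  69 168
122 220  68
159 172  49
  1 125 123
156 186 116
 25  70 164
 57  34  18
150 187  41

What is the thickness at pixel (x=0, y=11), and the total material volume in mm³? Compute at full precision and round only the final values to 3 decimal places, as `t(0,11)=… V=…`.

t(0,11)=2.028 V=290.526

span = t_max - t_min = 4.21 - 0.5 = 3.710
L(0,11) = 150, L_eff = 150/255 = 0.588235
t(0,11) = 4.21 - 3.710·0.588235 = 2.028
Σt over all 12·3 pixels = 381091/4250 ≈ 89.6684706
V = pitch²·Σt = 1.8²·381091/4250 = 290.526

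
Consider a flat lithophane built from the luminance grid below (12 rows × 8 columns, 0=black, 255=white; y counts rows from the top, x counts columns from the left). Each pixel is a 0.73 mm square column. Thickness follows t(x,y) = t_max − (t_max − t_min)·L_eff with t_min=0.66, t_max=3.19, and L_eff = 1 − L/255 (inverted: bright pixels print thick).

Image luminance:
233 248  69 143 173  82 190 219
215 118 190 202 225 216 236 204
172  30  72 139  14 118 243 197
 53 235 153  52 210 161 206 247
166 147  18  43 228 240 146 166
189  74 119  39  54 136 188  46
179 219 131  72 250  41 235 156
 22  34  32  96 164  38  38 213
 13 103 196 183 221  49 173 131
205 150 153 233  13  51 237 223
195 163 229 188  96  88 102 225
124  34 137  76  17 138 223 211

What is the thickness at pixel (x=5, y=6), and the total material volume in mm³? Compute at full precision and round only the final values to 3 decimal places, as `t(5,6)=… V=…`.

t(5,6)=1.067 V=106.538

span = t_max - t_min = 3.19 - 0.66 = 2.530
L(5,6) = 41, L_eff = 1 - 41/255 = 0.839216 (inverted)
t(5,6) = 3.19 - 2.530·0.839216 = 1.067
Σt over all 12·8 pixels = 424831/2125 ≈ 199.9204706
V = pitch²·Σt = 0.73²·424831/2125 = 106.538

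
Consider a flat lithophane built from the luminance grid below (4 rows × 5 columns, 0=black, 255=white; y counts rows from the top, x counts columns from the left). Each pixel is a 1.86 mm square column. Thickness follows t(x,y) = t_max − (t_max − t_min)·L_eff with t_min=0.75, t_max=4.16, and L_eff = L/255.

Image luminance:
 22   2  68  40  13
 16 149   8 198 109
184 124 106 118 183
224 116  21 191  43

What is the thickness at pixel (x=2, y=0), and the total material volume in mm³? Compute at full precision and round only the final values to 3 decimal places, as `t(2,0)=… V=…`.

t(2,0)=3.251 V=198.319

span = t_max - t_min = 4.16 - 0.75 = 3.410
L(2,0) = 68, L_eff = 68/255 = 0.266667
t(2,0) = 4.16 - 3.410·0.266667 = 3.251
Σt over all 4·5 pixels = 97451/1700 ≈ 57.3241176
V = pitch²·Σt = 1.86²·97451/1700 = 198.319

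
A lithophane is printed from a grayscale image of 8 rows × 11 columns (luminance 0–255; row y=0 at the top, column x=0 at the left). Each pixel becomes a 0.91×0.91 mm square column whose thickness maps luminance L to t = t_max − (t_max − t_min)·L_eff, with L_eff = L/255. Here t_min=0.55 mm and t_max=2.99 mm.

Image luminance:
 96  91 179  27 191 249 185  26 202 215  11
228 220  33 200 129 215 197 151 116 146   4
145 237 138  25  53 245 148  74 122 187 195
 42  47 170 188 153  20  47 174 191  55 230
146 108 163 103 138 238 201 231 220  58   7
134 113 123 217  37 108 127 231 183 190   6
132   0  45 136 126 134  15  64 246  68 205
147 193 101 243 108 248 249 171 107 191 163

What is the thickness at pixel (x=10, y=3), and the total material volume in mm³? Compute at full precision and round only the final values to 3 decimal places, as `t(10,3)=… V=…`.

t(10,3)=0.789 V=121.449

span = t_max - t_min = 2.99 - 0.55 = 2.440
L(10,3) = 230, L_eff = 230/255 = 0.901961
t(10,3) = 2.99 - 2.440·0.901961 = 0.789
Σt over all 8·11 pixels = 311653/2125 ≈ 146.6602353
V = pitch²·Σt = 0.91²·311653/2125 = 121.449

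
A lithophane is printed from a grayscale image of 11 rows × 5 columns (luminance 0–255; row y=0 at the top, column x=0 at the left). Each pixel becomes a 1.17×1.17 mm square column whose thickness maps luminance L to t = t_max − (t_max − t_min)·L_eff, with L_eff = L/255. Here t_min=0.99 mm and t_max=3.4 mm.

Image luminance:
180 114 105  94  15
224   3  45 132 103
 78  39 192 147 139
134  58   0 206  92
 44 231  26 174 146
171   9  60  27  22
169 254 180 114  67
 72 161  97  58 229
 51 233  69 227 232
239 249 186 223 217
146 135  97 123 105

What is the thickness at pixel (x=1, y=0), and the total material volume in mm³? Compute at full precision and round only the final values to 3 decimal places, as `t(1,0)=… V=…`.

span = t_max - t_min = 3.4 - 0.99 = 2.410
L(1,0) = 114, L_eff = 114/255 = 0.447059
t(1,0) = 3.4 - 2.410·0.447059 = 2.323
Σt over all 11·5 pixels = 3095237/25500 ≈ 121.3818431
V = pitch²·Σt = 1.17²·3095237/25500 = 166.160

t(1,0)=2.323 V=166.160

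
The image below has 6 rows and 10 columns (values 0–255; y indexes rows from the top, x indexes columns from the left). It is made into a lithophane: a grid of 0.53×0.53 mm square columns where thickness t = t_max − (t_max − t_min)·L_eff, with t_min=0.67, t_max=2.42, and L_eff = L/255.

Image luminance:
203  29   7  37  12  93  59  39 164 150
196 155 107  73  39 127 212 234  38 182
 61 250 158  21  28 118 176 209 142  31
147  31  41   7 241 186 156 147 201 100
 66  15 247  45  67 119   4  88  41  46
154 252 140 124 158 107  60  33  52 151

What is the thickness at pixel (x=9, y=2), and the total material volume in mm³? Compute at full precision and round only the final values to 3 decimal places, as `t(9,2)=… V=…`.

t(9,2)=2.207 V=28.110

span = t_max - t_min = 2.42 - 0.67 = 1.750
L(9,2) = 31, L_eff = 31/255 = 0.121569
t(9,2) = 2.42 - 1.750·0.121569 = 2.207
Σt over all 6·10 pixels = 8506/85 ≈ 100.0705882
V = pitch²·Σt = 0.53²·8506/85 = 28.110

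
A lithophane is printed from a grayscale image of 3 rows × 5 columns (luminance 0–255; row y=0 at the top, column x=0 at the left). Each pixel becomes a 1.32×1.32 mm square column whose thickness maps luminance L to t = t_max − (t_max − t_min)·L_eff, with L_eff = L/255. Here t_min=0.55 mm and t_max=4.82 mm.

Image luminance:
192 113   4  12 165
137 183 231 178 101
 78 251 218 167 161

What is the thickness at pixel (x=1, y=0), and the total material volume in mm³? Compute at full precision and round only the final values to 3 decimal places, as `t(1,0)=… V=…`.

t(1,0)=2.928 V=62.049

span = t_max - t_min = 4.82 - 0.55 = 4.270
L(1,0) = 113, L_eff = 113/255 = 0.443137
t(1,0) = 4.82 - 4.270·0.443137 = 2.928
Σt over all 3·5 pixels = 908093/25500 ≈ 35.6114902
V = pitch²·Σt = 1.32²·908093/25500 = 62.049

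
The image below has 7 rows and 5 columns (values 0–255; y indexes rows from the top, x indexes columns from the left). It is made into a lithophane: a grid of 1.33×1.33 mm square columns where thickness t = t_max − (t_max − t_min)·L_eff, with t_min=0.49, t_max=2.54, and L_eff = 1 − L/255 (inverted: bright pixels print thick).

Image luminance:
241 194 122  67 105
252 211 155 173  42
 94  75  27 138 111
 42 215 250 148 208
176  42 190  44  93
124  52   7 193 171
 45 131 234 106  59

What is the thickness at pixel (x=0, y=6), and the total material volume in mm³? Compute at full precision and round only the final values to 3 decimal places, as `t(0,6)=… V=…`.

t(0,6)=0.852 V=94.855

span = t_max - t_min = 2.54 - 0.49 = 2.050
L(0,6) = 45, L_eff = 1 - 45/255 = 0.823529 (inverted)
t(0,6) = 2.54 - 2.050·0.823529 = 0.852
Σt over all 7·5 pixels = 136741/2550 ≈ 53.6239216
V = pitch²·Σt = 1.33²·136741/2550 = 94.855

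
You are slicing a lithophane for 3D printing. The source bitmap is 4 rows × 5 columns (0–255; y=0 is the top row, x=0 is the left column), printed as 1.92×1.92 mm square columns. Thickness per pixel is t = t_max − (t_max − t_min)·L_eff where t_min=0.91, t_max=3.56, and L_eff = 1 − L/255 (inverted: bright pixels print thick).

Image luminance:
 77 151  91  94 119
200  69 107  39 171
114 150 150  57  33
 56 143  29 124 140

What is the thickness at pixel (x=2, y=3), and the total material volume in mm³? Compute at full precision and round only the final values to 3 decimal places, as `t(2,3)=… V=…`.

span = t_max - t_min = 3.56 - 0.91 = 2.650
L(2,3) = 29, L_eff = 1 - 29/255 = 0.886275 (inverted)
t(2,3) = 3.56 - 2.650·0.886275 = 1.211
Σt over all 4·5 pixels = 102431/2550 ≈ 40.1690196
V = pitch²·Σt = 1.92²·102431/2550 = 148.079

t(2,3)=1.211 V=148.079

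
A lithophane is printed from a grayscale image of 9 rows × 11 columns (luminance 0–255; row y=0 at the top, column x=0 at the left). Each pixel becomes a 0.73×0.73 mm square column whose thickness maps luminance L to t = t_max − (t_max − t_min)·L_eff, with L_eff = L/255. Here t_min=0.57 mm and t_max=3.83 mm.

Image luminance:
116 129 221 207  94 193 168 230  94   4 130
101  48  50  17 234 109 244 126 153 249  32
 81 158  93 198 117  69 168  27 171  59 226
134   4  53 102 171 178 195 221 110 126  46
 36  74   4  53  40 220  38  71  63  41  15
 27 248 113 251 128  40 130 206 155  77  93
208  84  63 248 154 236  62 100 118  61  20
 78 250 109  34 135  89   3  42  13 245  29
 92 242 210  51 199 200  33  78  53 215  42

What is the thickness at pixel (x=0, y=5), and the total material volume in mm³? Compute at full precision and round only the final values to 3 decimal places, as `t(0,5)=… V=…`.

span = t_max - t_min = 3.83 - 0.57 = 3.260
L(0,5) = 27, L_eff = 27/255 = 0.105882
t(0,5) = 3.83 - 3.260·0.105882 = 3.485
Σt over all 9·11 pixels = 1179077/5100 ≈ 231.1915686
V = pitch²·Σt = 0.73²·1179077/5100 = 123.202

t(0,5)=3.485 V=123.202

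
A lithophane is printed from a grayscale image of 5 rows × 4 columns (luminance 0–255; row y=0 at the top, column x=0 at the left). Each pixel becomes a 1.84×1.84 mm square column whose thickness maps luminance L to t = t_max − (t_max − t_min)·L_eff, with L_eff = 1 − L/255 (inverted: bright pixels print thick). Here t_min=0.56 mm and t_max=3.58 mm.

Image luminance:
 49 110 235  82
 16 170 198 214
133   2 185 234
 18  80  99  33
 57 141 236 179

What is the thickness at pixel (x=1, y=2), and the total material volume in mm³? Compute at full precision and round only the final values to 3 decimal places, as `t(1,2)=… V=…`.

span = t_max - t_min = 3.58 - 0.56 = 3.020
L(1,2) = 2, L_eff = 1 - 2/255 = 0.992157 (inverted)
t(1,2) = 3.58 - 3.020·0.992157 = 0.584
Σt over all 5·4 pixels = 515921/12750 ≈ 40.4643922
V = pitch²·Σt = 1.84²·515921/12750 = 136.996

t(1,2)=0.584 V=136.996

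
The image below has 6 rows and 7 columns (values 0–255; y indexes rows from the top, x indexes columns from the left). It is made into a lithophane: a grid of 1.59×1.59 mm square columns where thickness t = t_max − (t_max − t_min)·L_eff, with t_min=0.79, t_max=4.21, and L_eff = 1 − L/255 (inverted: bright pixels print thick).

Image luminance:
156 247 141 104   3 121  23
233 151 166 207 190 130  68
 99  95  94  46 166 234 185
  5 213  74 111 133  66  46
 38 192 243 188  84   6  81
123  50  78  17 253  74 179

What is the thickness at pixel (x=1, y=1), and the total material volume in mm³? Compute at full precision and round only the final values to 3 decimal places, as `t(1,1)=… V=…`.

span = t_max - t_min = 4.21 - 0.79 = 3.420
L(1,1) = 151, L_eff = 1 - 151/255 = 0.407843 (inverted)
t(1,1) = 4.21 - 3.420·0.407843 = 2.815
Σt over all 6·7 pixels = 216228/2125 ≈ 101.7543529
V = pitch²·Σt = 1.59²·216228/2125 = 257.245

t(1,1)=2.815 V=257.245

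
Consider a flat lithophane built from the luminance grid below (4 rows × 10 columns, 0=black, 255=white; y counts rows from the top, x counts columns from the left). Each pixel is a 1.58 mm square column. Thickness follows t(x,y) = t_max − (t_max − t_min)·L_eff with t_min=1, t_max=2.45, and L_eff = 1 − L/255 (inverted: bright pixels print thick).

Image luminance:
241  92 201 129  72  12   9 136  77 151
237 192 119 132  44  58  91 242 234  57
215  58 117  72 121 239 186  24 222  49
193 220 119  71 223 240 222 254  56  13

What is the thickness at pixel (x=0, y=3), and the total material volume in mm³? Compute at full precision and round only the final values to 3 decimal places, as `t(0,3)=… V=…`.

span = t_max - t_min = 2.45 - 1 = 1.450
L(0,3) = 193, L_eff = 1 - 193/255 = 0.243137 (inverted)
t(0,3) = 2.45 - 1.450·0.243137 = 2.097
Σt over all 4·10 pixels = 1064/15 ≈ 70.9333333
V = pitch²·Σt = 1.58²·1064/15 = 177.078

t(0,3)=2.097 V=177.078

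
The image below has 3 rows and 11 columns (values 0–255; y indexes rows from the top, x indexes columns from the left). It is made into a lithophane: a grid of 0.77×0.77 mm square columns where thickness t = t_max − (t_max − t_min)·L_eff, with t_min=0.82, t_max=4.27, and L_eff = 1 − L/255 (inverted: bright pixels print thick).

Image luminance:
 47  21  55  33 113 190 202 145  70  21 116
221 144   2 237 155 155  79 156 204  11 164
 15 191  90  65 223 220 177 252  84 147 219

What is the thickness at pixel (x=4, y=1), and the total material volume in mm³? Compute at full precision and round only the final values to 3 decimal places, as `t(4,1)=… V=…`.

span = t_max - t_min = 4.27 - 0.82 = 3.450
L(4,1) = 155, L_eff = 1 - 155/255 = 0.392157 (inverted)
t(4,1) = 4.27 - 3.450·0.392157 = 2.917
Σt over all 3·11 pixels = 71577/850 ≈ 84.2082353
V = pitch²·Σt = 0.77²·71577/850 = 49.927

t(4,1)=2.917 V=49.927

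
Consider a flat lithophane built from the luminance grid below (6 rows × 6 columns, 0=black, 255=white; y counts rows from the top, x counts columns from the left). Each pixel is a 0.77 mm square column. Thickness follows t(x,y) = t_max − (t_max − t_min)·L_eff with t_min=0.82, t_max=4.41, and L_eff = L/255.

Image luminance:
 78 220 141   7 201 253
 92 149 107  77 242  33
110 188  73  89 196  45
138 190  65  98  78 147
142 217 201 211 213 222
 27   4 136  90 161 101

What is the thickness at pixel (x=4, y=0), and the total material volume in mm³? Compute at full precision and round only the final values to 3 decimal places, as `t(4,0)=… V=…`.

span = t_max - t_min = 4.41 - 0.82 = 3.590
L(4,0) = 201, L_eff = 201/255 = 0.788235
t(4,0) = 4.41 - 3.590·0.788235 = 1.580
Σt over all 6·6 pixels = 1173001/12750 ≈ 92.0000784
V = pitch²·Σt = 0.77²·1173001/12750 = 54.547

t(4,0)=1.580 V=54.547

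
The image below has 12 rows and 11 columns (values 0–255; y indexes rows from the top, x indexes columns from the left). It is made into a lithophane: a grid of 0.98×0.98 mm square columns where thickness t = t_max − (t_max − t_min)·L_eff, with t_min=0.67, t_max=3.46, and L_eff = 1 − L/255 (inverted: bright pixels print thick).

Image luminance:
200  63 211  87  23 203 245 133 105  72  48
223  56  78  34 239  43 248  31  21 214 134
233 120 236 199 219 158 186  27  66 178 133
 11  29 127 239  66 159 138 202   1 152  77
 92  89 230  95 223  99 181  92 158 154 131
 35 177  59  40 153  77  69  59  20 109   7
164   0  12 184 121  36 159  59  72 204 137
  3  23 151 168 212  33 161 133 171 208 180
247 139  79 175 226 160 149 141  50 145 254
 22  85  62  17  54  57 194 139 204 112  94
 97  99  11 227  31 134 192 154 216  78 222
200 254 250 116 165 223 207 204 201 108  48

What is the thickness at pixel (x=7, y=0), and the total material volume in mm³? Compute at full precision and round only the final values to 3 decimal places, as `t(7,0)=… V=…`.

span = t_max - t_min = 3.46 - 0.67 = 2.790
L(7,0) = 133, L_eff = 1 - 133/255 = 0.478431 (inverted)
t(7,0) = 3.46 - 2.790·0.478431 = 2.125
Σt over all 12·11 pixels = 2318697/8500 ≈ 272.7878824
V = pitch²·Σt = 0.98²·2318697/8500 = 261.985

t(7,0)=2.125 V=261.985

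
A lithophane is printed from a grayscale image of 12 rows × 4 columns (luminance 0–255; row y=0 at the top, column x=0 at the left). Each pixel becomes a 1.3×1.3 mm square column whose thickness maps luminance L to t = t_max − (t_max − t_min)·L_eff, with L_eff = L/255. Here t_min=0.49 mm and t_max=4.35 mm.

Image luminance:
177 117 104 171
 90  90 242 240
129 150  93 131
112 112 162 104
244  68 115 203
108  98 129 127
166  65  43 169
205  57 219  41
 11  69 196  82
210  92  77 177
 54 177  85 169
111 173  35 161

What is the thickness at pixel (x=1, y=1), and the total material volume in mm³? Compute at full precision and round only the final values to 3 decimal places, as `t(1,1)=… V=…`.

t(1,1)=2.988 V=195.287

span = t_max - t_min = 4.35 - 0.49 = 3.860
L(1,1) = 90, L_eff = 90/255 = 0.352941
t(1,1) = 4.35 - 3.860·0.352941 = 2.988
Σt over all 12·4 pixels = 147332/1275 ≈ 115.5545098
V = pitch²·Σt = 1.3²·147332/1275 = 195.287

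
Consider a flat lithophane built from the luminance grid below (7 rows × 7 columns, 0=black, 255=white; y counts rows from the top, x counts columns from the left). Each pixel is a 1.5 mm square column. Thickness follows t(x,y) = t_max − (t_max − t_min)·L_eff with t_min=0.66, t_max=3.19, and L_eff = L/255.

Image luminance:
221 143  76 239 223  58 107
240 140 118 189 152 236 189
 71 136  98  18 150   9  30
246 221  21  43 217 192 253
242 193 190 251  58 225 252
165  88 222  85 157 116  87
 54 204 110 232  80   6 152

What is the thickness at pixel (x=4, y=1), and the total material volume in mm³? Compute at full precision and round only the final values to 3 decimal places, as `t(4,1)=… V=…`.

t(4,1)=1.682 V=190.856

span = t_max - t_min = 3.19 - 0.66 = 2.530
L(4,1) = 152, L_eff = 152/255 = 0.596078
t(4,1) = 3.19 - 2.530·0.596078 = 1.682
Σt over all 7·7 pixels = 108152/1275 ≈ 84.8250980
V = pitch²·Σt = 1.5²·108152/1275 = 190.856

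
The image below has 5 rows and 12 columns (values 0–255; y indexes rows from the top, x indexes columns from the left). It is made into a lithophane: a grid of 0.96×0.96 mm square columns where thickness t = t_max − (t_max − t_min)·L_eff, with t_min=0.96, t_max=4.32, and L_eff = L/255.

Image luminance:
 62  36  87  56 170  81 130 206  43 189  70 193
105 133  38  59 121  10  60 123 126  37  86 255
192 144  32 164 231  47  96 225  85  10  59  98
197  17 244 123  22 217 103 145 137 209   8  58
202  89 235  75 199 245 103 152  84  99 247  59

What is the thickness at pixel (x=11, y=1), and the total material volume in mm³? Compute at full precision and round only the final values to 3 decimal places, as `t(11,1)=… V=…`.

t(11,1)=0.960 V=152.320

span = t_max - t_min = 4.32 - 0.96 = 3.360
L(11,1) = 255, L_eff = 255/255 = 1.000000
t(11,1) = 4.32 - 3.360·1.000000 = 0.960
Σt over all 5·12 pixels = 351216/2125 ≈ 165.2781176
V = pitch²·Σt = 0.96²·351216/2125 = 152.320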